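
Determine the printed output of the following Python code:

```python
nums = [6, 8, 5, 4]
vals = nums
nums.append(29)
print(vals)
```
[6, 8, 5, 4, 29]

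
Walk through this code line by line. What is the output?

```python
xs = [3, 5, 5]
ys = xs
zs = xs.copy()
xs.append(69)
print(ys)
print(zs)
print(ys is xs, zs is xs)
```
[3, 5, 5, 69]
[3, 5, 5]
True False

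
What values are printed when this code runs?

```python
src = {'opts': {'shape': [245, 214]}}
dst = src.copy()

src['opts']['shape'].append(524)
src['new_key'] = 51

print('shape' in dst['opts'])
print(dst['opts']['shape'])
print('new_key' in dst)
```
True
[245, 214, 524]
False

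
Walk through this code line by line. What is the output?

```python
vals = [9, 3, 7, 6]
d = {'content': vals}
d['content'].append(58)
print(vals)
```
[9, 3, 7, 6, 58]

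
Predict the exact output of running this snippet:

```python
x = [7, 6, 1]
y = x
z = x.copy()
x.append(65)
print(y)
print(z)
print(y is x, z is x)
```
[7, 6, 1, 65]
[7, 6, 1]
True False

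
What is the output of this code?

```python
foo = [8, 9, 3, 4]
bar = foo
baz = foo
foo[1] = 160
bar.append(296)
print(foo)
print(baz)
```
[8, 160, 3, 4, 296]
[8, 160, 3, 4, 296]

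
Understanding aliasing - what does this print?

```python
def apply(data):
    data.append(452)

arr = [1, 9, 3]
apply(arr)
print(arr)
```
[1, 9, 3, 452]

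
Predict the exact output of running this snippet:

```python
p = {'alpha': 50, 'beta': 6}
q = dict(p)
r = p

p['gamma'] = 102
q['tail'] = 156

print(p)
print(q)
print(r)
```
{'alpha': 50, 'beta': 6, 'gamma': 102}
{'alpha': 50, 'beta': 6, 'tail': 156}
{'alpha': 50, 'beta': 6, 'gamma': 102}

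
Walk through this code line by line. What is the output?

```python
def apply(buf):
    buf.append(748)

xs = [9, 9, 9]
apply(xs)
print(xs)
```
[9, 9, 9, 748]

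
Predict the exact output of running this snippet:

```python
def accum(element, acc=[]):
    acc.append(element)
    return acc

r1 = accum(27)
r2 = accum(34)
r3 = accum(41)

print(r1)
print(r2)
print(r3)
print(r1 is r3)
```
[27, 34, 41]
[27, 34, 41]
[27, 34, 41]
True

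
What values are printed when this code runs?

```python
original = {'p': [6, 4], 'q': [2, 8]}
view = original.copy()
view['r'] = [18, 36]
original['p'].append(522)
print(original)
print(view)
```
{'p': [6, 4, 522], 'q': [2, 8]}
{'p': [6, 4, 522], 'q': [2, 8], 'r': [18, 36]}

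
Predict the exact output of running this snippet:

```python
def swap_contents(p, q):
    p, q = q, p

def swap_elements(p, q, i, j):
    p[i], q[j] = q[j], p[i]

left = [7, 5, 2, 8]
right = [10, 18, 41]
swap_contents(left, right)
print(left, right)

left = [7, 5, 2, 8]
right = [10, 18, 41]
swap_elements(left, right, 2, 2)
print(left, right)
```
[7, 5, 2, 8] [10, 18, 41]
[7, 5, 41, 8] [10, 18, 2]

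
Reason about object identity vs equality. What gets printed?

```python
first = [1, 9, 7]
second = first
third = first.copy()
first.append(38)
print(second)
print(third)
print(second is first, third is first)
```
[1, 9, 7, 38]
[1, 9, 7]
True False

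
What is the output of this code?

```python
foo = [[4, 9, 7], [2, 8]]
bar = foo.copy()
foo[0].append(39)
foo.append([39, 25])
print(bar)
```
[[4, 9, 7, 39], [2, 8]]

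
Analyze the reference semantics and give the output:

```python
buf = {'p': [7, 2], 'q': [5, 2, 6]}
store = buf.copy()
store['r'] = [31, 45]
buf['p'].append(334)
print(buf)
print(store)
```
{'p': [7, 2, 334], 'q': [5, 2, 6]}
{'p': [7, 2, 334], 'q': [5, 2, 6], 'r': [31, 45]}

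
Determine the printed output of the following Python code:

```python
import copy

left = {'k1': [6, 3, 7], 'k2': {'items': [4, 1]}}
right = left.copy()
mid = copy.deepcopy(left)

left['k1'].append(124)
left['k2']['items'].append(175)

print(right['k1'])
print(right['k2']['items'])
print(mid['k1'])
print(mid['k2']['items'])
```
[6, 3, 7, 124]
[4, 1, 175]
[6, 3, 7]
[4, 1]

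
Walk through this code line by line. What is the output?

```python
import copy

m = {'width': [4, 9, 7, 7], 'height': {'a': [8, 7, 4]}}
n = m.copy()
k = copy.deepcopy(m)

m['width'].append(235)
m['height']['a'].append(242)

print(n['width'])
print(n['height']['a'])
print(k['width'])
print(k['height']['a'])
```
[4, 9, 7, 7, 235]
[8, 7, 4, 242]
[4, 9, 7, 7]
[8, 7, 4]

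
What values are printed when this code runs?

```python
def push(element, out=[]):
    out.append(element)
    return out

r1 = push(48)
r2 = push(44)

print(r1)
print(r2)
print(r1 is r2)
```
[48, 44]
[48, 44]
True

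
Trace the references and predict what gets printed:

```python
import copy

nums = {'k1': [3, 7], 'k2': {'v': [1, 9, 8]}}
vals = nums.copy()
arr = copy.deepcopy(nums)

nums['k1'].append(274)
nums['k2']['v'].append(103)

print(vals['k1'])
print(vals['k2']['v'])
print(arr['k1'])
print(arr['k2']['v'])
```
[3, 7, 274]
[1, 9, 8, 103]
[3, 7]
[1, 9, 8]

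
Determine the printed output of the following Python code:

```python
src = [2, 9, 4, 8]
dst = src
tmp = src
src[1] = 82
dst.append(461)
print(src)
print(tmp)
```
[2, 82, 4, 8, 461]
[2, 82, 4, 8, 461]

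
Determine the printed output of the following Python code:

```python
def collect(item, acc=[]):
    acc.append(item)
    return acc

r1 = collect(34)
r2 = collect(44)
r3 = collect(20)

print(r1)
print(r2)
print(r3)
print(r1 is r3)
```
[34, 44, 20]
[34, 44, 20]
[34, 44, 20]
True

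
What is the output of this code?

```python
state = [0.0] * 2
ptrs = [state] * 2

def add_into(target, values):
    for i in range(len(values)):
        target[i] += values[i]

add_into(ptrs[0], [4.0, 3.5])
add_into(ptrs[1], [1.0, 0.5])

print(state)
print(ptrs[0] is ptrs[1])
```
[5.0, 4.0]
True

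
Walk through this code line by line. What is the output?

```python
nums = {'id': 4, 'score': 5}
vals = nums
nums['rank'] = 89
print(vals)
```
{'id': 4, 'score': 5, 'rank': 89}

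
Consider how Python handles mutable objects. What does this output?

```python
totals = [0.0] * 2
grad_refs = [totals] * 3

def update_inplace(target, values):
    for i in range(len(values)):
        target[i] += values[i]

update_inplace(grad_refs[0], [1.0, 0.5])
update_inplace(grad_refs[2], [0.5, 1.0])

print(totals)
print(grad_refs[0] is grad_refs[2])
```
[1.5, 1.5]
True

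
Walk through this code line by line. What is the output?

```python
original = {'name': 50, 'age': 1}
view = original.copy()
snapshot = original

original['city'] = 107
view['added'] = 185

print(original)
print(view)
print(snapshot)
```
{'name': 50, 'age': 1, 'city': 107}
{'name': 50, 'age': 1, 'added': 185}
{'name': 50, 'age': 1, 'city': 107}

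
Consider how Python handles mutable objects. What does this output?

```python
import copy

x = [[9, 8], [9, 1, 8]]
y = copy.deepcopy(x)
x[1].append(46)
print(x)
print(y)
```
[[9, 8], [9, 1, 8, 46]]
[[9, 8], [9, 1, 8]]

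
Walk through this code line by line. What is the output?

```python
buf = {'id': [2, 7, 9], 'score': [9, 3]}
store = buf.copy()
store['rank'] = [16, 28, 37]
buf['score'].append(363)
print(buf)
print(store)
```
{'id': [2, 7, 9], 'score': [9, 3, 363]}
{'id': [2, 7, 9], 'score': [9, 3, 363], 'rank': [16, 28, 37]}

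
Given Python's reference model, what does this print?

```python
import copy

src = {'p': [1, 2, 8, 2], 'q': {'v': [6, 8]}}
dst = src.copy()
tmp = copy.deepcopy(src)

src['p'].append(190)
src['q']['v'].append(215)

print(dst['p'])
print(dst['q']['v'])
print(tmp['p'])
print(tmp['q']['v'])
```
[1, 2, 8, 2, 190]
[6, 8, 215]
[1, 2, 8, 2]
[6, 8]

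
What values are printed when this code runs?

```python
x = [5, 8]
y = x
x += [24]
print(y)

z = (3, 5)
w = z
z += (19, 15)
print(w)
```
[5, 8, 24]
(3, 5)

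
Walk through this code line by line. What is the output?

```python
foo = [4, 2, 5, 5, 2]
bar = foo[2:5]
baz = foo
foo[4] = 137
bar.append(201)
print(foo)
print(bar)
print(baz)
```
[4, 2, 5, 5, 137]
[5, 5, 2, 201]
[4, 2, 5, 5, 137]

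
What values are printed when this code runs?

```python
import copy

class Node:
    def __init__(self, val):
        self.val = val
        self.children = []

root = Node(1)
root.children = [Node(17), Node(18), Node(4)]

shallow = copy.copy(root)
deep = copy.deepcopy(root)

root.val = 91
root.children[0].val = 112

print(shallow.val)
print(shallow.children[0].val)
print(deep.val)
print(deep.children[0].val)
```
1
112
1
17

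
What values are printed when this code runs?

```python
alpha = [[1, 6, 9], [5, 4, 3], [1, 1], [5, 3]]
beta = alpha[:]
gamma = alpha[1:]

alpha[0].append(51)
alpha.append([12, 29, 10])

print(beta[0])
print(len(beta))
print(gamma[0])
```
[1, 6, 9, 51]
4
[5, 4, 3]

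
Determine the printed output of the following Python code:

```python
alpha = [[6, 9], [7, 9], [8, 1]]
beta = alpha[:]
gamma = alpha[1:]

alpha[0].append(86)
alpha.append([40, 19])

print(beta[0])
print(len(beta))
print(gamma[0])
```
[6, 9, 86]
3
[7, 9]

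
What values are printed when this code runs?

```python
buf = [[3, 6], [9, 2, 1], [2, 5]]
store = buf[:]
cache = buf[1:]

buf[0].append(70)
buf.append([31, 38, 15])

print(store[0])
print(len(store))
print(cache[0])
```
[3, 6, 70]
3
[9, 2, 1]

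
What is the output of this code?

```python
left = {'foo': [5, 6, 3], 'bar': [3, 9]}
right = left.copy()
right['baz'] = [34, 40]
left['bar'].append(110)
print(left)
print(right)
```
{'foo': [5, 6, 3], 'bar': [3, 9, 110]}
{'foo': [5, 6, 3], 'bar': [3, 9, 110], 'baz': [34, 40]}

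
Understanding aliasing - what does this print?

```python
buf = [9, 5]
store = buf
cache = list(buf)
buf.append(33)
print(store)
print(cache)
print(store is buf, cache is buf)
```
[9, 5, 33]
[9, 5]
True False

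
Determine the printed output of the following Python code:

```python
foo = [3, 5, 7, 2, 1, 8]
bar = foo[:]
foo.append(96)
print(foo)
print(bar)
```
[3, 5, 7, 2, 1, 8, 96]
[3, 5, 7, 2, 1, 8]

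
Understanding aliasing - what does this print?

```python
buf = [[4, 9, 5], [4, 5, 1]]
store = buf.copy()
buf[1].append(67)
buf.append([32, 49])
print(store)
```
[[4, 9, 5], [4, 5, 1, 67]]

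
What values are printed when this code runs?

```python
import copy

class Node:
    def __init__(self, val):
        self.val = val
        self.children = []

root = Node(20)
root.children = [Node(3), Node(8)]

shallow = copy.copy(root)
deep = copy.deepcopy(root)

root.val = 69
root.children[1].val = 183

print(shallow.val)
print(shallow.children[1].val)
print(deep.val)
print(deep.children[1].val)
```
20
183
20
8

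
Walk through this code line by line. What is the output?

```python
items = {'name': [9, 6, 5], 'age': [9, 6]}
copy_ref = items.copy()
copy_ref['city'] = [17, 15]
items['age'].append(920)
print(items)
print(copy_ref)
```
{'name': [9, 6, 5], 'age': [9, 6, 920]}
{'name': [9, 6, 5], 'age': [9, 6, 920], 'city': [17, 15]}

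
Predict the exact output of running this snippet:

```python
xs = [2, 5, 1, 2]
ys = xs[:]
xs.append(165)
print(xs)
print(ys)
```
[2, 5, 1, 2, 165]
[2, 5, 1, 2]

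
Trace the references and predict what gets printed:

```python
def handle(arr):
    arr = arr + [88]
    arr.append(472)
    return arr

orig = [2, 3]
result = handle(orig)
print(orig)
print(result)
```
[2, 3]
[2, 3, 88, 472]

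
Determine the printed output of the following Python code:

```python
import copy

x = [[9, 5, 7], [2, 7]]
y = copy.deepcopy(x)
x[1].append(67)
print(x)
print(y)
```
[[9, 5, 7], [2, 7, 67]]
[[9, 5, 7], [2, 7]]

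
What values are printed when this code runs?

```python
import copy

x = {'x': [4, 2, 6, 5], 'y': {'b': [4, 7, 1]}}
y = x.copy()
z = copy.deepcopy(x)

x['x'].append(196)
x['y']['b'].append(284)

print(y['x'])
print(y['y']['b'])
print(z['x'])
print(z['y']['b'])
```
[4, 2, 6, 5, 196]
[4, 7, 1, 284]
[4, 2, 6, 5]
[4, 7, 1]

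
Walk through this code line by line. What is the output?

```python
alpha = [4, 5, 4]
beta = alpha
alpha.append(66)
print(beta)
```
[4, 5, 4, 66]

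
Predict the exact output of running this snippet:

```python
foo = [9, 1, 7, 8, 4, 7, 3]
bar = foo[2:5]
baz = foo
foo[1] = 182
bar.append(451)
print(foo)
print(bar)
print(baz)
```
[9, 182, 7, 8, 4, 7, 3]
[7, 8, 4, 451]
[9, 182, 7, 8, 4, 7, 3]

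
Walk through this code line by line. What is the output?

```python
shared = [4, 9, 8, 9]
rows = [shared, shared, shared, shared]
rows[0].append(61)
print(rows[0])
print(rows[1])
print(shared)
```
[4, 9, 8, 9, 61]
[4, 9, 8, 9, 61]
[4, 9, 8, 9, 61]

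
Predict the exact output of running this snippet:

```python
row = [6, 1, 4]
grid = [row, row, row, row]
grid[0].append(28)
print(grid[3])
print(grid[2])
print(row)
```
[6, 1, 4, 28]
[6, 1, 4, 28]
[6, 1, 4, 28]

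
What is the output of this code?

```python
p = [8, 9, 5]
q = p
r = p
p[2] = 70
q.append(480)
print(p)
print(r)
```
[8, 9, 70, 480]
[8, 9, 70, 480]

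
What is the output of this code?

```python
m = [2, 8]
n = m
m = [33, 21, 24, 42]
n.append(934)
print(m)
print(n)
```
[33, 21, 24, 42]
[2, 8, 934]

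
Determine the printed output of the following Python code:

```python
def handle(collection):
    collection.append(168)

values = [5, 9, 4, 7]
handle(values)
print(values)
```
[5, 9, 4, 7, 168]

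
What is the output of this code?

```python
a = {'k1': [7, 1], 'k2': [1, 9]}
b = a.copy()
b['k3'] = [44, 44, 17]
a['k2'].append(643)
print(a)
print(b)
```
{'k1': [7, 1], 'k2': [1, 9, 643]}
{'k1': [7, 1], 'k2': [1, 9, 643], 'k3': [44, 44, 17]}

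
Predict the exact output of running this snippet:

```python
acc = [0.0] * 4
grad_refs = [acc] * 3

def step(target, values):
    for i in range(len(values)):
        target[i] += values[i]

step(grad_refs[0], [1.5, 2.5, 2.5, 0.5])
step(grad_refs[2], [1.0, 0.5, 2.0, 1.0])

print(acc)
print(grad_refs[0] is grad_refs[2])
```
[2.5, 3.0, 4.5, 1.5]
True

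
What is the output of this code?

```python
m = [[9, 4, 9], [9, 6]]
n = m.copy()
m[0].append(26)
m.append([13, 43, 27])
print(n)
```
[[9, 4, 9, 26], [9, 6]]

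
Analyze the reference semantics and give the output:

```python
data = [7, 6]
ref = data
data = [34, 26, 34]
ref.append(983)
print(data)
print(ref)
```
[34, 26, 34]
[7, 6, 983]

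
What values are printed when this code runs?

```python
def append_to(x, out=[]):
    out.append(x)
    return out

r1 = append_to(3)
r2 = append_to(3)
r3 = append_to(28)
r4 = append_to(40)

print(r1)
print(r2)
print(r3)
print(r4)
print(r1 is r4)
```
[3, 3, 28, 40]
[3, 3, 28, 40]
[3, 3, 28, 40]
[3, 3, 28, 40]
True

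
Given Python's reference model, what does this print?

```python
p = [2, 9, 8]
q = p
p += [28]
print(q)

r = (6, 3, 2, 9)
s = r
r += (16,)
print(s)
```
[2, 9, 8, 28]
(6, 3, 2, 9)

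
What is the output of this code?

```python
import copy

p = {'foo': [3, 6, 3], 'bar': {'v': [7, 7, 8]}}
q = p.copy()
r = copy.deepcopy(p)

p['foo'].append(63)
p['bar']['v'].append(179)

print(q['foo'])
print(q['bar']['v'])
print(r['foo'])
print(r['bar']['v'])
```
[3, 6, 3, 63]
[7, 7, 8, 179]
[3, 6, 3]
[7, 7, 8]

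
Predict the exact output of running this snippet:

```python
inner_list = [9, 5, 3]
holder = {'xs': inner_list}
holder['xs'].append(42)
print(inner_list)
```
[9, 5, 3, 42]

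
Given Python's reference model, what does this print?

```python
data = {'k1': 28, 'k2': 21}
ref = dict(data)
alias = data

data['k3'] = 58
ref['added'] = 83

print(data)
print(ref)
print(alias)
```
{'k1': 28, 'k2': 21, 'k3': 58}
{'k1': 28, 'k2': 21, 'added': 83}
{'k1': 28, 'k2': 21, 'k3': 58}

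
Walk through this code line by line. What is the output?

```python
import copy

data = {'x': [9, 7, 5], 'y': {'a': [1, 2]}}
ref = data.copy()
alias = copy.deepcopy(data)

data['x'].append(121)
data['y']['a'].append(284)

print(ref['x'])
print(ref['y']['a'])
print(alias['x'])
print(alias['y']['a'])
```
[9, 7, 5, 121]
[1, 2, 284]
[9, 7, 5]
[1, 2]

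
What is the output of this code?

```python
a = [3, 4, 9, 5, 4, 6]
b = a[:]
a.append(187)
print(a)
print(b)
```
[3, 4, 9, 5, 4, 6, 187]
[3, 4, 9, 5, 4, 6]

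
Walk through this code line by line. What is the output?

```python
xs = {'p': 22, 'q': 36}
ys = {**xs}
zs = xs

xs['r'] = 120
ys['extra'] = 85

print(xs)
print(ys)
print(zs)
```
{'p': 22, 'q': 36, 'r': 120}
{'p': 22, 'q': 36, 'extra': 85}
{'p': 22, 'q': 36, 'r': 120}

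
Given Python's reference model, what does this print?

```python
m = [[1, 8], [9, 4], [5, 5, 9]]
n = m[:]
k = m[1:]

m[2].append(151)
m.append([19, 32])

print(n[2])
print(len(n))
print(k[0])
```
[5, 5, 9, 151]
3
[9, 4]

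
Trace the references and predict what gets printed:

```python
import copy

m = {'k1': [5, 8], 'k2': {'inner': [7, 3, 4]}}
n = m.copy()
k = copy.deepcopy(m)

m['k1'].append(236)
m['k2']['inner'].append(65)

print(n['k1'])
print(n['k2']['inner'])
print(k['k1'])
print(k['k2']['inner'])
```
[5, 8, 236]
[7, 3, 4, 65]
[5, 8]
[7, 3, 4]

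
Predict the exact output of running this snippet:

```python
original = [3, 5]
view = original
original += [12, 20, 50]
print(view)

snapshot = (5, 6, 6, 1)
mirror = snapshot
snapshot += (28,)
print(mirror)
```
[3, 5, 12, 20, 50]
(5, 6, 6, 1)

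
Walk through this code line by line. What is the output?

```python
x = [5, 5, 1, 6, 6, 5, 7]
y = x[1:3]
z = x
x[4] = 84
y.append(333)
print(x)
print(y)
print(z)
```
[5, 5, 1, 6, 84, 5, 7]
[5, 1, 333]
[5, 5, 1, 6, 84, 5, 7]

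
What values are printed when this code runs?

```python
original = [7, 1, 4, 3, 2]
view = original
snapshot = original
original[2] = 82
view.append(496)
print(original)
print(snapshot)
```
[7, 1, 82, 3, 2, 496]
[7, 1, 82, 3, 2, 496]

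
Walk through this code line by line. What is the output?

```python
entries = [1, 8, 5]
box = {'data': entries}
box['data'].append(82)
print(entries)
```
[1, 8, 5, 82]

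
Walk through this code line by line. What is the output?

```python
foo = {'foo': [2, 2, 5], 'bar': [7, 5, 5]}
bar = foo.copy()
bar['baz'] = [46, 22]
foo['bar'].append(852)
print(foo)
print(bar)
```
{'foo': [2, 2, 5], 'bar': [7, 5, 5, 852]}
{'foo': [2, 2, 5], 'bar': [7, 5, 5, 852], 'baz': [46, 22]}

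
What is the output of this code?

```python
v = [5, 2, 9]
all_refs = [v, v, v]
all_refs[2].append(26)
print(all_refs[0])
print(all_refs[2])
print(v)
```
[5, 2, 9, 26]
[5, 2, 9, 26]
[5, 2, 9, 26]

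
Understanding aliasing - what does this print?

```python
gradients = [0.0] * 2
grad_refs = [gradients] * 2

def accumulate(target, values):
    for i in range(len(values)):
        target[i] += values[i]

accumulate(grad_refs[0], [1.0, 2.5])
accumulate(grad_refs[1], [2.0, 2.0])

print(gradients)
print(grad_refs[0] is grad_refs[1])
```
[3.0, 4.5]
True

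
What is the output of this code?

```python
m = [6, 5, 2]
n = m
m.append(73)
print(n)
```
[6, 5, 2, 73]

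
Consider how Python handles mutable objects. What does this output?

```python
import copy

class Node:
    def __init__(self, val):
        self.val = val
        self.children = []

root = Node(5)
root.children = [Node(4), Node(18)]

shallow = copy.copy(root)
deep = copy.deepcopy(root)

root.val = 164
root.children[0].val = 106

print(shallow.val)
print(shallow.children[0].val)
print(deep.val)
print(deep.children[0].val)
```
5
106
5
4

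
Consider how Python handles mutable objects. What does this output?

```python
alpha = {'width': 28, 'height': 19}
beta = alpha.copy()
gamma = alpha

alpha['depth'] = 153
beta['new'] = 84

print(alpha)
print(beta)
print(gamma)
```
{'width': 28, 'height': 19, 'depth': 153}
{'width': 28, 'height': 19, 'new': 84}
{'width': 28, 'height': 19, 'depth': 153}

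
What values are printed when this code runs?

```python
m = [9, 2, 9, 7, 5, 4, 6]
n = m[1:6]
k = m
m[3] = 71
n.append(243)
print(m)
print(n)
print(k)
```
[9, 2, 9, 71, 5, 4, 6]
[2, 9, 7, 5, 4, 243]
[9, 2, 9, 71, 5, 4, 6]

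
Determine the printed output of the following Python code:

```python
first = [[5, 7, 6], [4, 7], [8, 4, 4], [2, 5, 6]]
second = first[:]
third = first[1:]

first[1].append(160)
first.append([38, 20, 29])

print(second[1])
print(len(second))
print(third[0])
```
[4, 7, 160]
4
[4, 7, 160]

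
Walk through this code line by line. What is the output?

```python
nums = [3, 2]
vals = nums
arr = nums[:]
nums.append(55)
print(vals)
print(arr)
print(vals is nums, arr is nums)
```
[3, 2, 55]
[3, 2]
True False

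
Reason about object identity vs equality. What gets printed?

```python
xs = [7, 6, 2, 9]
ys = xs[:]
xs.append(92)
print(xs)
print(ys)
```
[7, 6, 2, 9, 92]
[7, 6, 2, 9]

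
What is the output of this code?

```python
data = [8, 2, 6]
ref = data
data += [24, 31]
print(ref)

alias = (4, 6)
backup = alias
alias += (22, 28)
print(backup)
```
[8, 2, 6, 24, 31]
(4, 6)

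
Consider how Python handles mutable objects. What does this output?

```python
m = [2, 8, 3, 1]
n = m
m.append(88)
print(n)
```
[2, 8, 3, 1, 88]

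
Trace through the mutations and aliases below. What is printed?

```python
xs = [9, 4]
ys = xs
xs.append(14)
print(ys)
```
[9, 4, 14]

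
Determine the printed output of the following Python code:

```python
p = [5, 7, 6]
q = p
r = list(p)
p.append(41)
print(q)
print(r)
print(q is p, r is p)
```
[5, 7, 6, 41]
[5, 7, 6]
True False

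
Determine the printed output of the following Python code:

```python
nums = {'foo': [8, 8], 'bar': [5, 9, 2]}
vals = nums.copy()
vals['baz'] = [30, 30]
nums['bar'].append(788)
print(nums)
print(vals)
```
{'foo': [8, 8], 'bar': [5, 9, 2, 788]}
{'foo': [8, 8], 'bar': [5, 9, 2, 788], 'baz': [30, 30]}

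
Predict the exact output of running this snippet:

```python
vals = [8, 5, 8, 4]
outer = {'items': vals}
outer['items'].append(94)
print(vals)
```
[8, 5, 8, 4, 94]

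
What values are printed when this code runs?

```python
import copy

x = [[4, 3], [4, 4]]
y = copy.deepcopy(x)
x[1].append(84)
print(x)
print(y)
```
[[4, 3], [4, 4, 84]]
[[4, 3], [4, 4]]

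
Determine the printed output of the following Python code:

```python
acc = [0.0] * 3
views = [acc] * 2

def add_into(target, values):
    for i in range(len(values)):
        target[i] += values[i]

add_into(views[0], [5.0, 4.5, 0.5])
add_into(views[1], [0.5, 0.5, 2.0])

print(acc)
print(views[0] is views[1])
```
[5.5, 5.0, 2.5]
True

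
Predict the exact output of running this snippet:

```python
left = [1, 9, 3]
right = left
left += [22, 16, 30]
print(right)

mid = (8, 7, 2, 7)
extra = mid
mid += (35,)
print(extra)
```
[1, 9, 3, 22, 16, 30]
(8, 7, 2, 7)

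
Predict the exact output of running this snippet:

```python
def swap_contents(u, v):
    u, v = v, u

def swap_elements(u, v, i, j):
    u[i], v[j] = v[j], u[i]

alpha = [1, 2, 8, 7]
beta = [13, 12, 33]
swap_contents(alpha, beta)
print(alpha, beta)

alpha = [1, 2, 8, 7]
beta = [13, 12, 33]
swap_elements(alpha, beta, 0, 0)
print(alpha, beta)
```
[1, 2, 8, 7] [13, 12, 33]
[13, 2, 8, 7] [1, 12, 33]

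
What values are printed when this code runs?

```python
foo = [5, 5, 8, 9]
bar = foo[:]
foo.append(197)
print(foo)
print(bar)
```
[5, 5, 8, 9, 197]
[5, 5, 8, 9]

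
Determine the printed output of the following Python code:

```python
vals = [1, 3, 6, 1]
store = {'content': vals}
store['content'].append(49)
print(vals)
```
[1, 3, 6, 1, 49]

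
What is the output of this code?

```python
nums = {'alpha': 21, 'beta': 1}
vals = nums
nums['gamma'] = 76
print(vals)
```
{'alpha': 21, 'beta': 1, 'gamma': 76}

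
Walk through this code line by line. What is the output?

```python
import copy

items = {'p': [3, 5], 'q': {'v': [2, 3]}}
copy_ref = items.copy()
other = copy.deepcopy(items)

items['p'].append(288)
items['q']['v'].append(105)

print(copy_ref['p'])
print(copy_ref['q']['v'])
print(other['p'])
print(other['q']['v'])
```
[3, 5, 288]
[2, 3, 105]
[3, 5]
[2, 3]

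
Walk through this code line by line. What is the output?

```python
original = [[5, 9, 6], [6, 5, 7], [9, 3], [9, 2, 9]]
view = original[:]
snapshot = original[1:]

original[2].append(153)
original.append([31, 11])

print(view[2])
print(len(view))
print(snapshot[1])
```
[9, 3, 153]
4
[9, 3, 153]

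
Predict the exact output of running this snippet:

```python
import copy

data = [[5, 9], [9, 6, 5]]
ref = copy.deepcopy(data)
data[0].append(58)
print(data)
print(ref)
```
[[5, 9, 58], [9, 6, 5]]
[[5, 9], [9, 6, 5]]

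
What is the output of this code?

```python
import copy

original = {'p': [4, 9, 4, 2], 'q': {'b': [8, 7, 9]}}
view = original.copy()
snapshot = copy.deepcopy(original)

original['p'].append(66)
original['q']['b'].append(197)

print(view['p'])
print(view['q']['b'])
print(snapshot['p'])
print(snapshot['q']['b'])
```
[4, 9, 4, 2, 66]
[8, 7, 9, 197]
[4, 9, 4, 2]
[8, 7, 9]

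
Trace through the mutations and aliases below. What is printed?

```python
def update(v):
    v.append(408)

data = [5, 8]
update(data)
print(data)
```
[5, 8, 408]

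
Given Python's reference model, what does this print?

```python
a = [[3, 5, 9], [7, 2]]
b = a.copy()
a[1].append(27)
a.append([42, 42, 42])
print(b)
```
[[3, 5, 9], [7, 2, 27]]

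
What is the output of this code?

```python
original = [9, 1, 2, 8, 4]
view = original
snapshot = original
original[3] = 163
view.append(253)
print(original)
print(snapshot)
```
[9, 1, 2, 163, 4, 253]
[9, 1, 2, 163, 4, 253]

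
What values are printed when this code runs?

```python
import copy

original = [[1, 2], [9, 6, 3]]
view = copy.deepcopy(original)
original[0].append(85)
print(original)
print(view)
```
[[1, 2, 85], [9, 6, 3]]
[[1, 2], [9, 6, 3]]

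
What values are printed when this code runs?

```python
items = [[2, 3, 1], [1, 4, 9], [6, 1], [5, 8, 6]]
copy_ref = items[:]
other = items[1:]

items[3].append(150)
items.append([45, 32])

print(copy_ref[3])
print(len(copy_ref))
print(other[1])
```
[5, 8, 6, 150]
4
[6, 1]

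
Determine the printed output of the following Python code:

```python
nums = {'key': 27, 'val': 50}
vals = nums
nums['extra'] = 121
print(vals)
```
{'key': 27, 'val': 50, 'extra': 121}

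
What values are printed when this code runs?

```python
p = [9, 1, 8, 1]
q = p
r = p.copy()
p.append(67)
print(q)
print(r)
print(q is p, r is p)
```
[9, 1, 8, 1, 67]
[9, 1, 8, 1]
True False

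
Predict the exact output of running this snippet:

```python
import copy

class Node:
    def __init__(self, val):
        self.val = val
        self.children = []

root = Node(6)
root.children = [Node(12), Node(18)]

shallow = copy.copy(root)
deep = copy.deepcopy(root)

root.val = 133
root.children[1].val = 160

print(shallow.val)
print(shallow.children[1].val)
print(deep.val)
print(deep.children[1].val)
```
6
160
6
18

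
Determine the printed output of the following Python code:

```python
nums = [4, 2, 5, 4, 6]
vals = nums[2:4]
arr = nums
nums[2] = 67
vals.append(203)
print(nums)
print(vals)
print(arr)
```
[4, 2, 67, 4, 6]
[5, 4, 203]
[4, 2, 67, 4, 6]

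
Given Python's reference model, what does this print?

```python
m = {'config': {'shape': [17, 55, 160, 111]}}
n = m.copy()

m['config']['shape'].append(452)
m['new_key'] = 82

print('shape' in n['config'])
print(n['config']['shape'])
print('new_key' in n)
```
True
[17, 55, 160, 111, 452]
False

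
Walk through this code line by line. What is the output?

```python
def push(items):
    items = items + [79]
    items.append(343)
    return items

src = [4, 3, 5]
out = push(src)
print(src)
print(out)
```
[4, 3, 5]
[4, 3, 5, 79, 343]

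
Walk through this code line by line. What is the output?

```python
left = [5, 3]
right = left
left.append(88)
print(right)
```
[5, 3, 88]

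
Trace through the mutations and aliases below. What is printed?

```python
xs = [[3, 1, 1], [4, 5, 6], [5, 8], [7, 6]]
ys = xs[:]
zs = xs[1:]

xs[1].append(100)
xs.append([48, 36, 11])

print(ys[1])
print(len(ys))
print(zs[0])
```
[4, 5, 6, 100]
4
[4, 5, 6, 100]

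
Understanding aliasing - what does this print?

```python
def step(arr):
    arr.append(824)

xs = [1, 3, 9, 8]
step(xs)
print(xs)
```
[1, 3, 9, 8, 824]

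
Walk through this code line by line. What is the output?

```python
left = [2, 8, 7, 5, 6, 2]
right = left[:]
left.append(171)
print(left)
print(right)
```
[2, 8, 7, 5, 6, 2, 171]
[2, 8, 7, 5, 6, 2]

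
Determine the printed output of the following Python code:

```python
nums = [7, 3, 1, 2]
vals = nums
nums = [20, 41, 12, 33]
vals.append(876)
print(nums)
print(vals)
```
[20, 41, 12, 33]
[7, 3, 1, 2, 876]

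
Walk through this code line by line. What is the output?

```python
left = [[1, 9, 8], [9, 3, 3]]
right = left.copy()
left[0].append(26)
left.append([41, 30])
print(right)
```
[[1, 9, 8, 26], [9, 3, 3]]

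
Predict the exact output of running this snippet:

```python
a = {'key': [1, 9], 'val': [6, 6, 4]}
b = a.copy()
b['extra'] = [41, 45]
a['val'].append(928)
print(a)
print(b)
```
{'key': [1, 9], 'val': [6, 6, 4, 928]}
{'key': [1, 9], 'val': [6, 6, 4, 928], 'extra': [41, 45]}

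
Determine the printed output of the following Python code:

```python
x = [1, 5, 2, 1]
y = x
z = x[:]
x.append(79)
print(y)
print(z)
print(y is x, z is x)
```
[1, 5, 2, 1, 79]
[1, 5, 2, 1]
True False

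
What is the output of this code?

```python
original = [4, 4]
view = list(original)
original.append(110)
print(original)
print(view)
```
[4, 4, 110]
[4, 4]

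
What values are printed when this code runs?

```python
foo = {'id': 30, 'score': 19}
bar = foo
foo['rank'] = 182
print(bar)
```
{'id': 30, 'score': 19, 'rank': 182}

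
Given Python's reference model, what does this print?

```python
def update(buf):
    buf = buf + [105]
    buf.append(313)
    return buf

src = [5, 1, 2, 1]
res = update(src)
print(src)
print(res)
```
[5, 1, 2, 1]
[5, 1, 2, 1, 105, 313]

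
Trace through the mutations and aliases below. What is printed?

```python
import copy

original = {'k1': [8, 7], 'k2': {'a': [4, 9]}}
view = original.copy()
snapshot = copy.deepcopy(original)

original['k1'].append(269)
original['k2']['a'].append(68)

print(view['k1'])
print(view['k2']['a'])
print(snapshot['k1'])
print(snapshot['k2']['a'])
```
[8, 7, 269]
[4, 9, 68]
[8, 7]
[4, 9]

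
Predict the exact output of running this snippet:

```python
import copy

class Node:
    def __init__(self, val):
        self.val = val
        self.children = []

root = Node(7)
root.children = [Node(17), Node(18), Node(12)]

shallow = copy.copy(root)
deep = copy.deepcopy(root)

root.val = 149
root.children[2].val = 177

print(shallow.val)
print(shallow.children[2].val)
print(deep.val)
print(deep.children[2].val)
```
7
177
7
12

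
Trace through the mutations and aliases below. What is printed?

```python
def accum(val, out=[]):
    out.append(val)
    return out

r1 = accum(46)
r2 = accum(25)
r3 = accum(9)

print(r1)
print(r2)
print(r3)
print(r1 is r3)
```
[46, 25, 9]
[46, 25, 9]
[46, 25, 9]
True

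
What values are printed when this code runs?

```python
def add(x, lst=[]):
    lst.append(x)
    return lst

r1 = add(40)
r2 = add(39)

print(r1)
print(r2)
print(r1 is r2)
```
[40, 39]
[40, 39]
True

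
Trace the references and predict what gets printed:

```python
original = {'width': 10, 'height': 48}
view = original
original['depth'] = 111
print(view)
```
{'width': 10, 'height': 48, 'depth': 111}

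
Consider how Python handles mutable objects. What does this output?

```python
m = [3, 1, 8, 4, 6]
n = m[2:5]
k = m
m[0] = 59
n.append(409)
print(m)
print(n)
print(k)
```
[59, 1, 8, 4, 6]
[8, 4, 6, 409]
[59, 1, 8, 4, 6]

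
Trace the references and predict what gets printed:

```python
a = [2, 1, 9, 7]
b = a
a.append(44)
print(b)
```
[2, 1, 9, 7, 44]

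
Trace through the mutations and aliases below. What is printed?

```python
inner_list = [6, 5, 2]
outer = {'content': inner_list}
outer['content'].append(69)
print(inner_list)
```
[6, 5, 2, 69]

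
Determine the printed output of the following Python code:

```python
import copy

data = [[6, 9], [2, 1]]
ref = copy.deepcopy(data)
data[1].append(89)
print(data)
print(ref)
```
[[6, 9], [2, 1, 89]]
[[6, 9], [2, 1]]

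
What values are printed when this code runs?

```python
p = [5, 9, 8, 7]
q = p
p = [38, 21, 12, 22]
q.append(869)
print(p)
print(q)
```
[38, 21, 12, 22]
[5, 9, 8, 7, 869]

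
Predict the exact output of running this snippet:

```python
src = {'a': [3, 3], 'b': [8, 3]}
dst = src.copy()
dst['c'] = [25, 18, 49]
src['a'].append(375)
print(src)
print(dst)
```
{'a': [3, 3, 375], 'b': [8, 3]}
{'a': [3, 3, 375], 'b': [8, 3], 'c': [25, 18, 49]}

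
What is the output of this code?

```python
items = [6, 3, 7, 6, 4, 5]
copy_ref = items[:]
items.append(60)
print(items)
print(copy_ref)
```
[6, 3, 7, 6, 4, 5, 60]
[6, 3, 7, 6, 4, 5]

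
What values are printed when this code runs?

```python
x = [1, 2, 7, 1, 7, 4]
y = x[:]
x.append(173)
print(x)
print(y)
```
[1, 2, 7, 1, 7, 4, 173]
[1, 2, 7, 1, 7, 4]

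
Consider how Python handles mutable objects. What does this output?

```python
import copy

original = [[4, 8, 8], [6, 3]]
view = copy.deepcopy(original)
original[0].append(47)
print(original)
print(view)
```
[[4, 8, 8, 47], [6, 3]]
[[4, 8, 8], [6, 3]]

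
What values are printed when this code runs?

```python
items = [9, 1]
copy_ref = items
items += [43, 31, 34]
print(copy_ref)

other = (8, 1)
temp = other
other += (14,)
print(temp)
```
[9, 1, 43, 31, 34]
(8, 1)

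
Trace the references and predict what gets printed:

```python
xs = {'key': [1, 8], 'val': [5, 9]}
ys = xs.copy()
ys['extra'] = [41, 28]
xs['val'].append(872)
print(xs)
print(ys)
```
{'key': [1, 8], 'val': [5, 9, 872]}
{'key': [1, 8], 'val': [5, 9, 872], 'extra': [41, 28]}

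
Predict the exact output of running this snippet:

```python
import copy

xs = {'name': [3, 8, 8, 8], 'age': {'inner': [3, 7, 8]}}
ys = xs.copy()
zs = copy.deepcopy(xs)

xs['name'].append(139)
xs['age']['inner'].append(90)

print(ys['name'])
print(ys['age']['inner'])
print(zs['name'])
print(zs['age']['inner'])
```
[3, 8, 8, 8, 139]
[3, 7, 8, 90]
[3, 8, 8, 8]
[3, 7, 8]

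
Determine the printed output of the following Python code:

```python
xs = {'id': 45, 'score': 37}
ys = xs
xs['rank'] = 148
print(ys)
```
{'id': 45, 'score': 37, 'rank': 148}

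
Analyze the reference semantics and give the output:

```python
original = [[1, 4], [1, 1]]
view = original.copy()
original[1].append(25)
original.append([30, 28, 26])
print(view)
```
[[1, 4], [1, 1, 25]]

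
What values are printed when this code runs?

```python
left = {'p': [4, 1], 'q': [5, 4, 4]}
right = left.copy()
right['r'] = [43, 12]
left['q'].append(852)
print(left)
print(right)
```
{'p': [4, 1], 'q': [5, 4, 4, 852]}
{'p': [4, 1], 'q': [5, 4, 4, 852], 'r': [43, 12]}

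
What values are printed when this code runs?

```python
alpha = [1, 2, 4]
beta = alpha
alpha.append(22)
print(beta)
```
[1, 2, 4, 22]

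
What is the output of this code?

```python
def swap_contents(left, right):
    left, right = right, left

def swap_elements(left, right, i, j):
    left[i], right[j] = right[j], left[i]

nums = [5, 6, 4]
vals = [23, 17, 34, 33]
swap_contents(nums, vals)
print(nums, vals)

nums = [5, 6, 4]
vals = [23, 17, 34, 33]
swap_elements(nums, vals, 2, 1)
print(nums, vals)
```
[5, 6, 4] [23, 17, 34, 33]
[5, 6, 17] [23, 4, 34, 33]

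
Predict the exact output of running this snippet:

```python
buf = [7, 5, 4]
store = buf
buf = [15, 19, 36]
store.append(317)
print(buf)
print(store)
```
[15, 19, 36]
[7, 5, 4, 317]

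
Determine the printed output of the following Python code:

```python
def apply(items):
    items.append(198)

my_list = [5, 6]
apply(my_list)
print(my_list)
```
[5, 6, 198]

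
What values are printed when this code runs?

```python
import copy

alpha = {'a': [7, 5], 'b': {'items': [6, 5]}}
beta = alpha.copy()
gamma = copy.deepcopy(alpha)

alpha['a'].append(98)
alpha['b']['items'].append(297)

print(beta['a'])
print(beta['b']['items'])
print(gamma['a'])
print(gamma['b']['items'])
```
[7, 5, 98]
[6, 5, 297]
[7, 5]
[6, 5]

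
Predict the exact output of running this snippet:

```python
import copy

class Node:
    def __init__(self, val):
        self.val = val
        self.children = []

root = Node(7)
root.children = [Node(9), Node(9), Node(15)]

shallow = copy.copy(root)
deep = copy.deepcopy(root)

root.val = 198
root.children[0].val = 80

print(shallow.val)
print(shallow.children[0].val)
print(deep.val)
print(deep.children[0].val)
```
7
80
7
9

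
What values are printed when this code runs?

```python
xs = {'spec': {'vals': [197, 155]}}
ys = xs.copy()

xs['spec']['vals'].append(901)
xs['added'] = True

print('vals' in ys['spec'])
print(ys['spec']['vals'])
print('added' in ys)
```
True
[197, 155, 901]
False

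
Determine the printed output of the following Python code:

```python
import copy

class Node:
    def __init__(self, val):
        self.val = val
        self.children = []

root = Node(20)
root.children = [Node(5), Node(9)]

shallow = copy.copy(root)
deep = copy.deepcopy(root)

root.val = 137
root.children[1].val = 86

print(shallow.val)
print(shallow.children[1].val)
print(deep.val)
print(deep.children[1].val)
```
20
86
20
9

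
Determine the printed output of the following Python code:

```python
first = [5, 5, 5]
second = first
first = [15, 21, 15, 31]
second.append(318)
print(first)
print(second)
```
[15, 21, 15, 31]
[5, 5, 5, 318]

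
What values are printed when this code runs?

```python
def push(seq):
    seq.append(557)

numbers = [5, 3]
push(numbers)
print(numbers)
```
[5, 3, 557]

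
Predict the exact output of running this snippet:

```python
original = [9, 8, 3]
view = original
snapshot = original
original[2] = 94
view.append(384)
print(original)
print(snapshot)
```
[9, 8, 94, 384]
[9, 8, 94, 384]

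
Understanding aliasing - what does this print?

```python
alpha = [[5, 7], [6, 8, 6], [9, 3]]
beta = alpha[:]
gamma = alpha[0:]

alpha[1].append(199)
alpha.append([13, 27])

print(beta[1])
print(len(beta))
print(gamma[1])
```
[6, 8, 6, 199]
3
[6, 8, 6, 199]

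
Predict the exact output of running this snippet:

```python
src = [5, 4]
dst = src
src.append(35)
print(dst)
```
[5, 4, 35]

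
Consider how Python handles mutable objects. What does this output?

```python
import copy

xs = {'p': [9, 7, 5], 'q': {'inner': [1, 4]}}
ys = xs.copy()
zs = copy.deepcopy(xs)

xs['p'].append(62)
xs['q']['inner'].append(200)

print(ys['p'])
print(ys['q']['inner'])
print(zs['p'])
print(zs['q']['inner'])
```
[9, 7, 5, 62]
[1, 4, 200]
[9, 7, 5]
[1, 4]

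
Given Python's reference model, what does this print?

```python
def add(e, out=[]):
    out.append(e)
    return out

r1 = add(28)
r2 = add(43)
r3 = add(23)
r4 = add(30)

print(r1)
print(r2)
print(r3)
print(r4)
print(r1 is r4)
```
[28, 43, 23, 30]
[28, 43, 23, 30]
[28, 43, 23, 30]
[28, 43, 23, 30]
True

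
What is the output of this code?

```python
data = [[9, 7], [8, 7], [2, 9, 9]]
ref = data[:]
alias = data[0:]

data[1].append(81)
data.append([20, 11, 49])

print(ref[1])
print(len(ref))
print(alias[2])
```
[8, 7, 81]
3
[2, 9, 9]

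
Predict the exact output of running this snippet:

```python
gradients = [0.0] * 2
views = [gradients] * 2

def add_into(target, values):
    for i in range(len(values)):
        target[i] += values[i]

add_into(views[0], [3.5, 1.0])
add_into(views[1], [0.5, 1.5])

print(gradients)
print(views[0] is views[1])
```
[4.0, 2.5]
True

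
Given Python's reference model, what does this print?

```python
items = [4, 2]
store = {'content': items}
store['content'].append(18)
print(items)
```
[4, 2, 18]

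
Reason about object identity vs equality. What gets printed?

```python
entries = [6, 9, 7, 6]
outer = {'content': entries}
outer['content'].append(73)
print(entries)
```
[6, 9, 7, 6, 73]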